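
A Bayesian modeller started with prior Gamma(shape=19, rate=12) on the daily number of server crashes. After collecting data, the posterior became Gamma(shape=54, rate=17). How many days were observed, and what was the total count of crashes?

Gamma–Poisson conjugacy: posterior shape = α + Σxᵢ, posterior rate = β + n.
Matching: Σxᵢ = 54 − 19 = 35 and n = 17 − 12 = 5.

n = 5 days with total 35 crashes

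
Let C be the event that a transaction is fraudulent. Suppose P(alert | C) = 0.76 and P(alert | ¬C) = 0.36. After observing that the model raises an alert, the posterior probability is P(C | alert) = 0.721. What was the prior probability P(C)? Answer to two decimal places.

P(C) = 0.55

Bayes' rule in odds form gives O(C|E) = O(C)·[P(E|C)/P(E|¬C)], hence O(C) = O(C|E)/LR.
Posterior odds = 0.721/(1−0.721) = 2.5842. LR = 0.76/0.36 = 2.1111.
Prior odds = 2.5842/2.1111 = 1.2241, so P(C) = 1.2241/(1+1.2241) ≈ 0.55.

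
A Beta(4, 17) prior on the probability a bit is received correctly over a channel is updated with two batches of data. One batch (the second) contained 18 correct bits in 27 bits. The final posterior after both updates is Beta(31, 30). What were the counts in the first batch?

Because Beta–binomial updating is additive in the counts, the combined data contributed (α_post−α_prior, β_post−β_prior) successes and failures.
Total across both batches: 31−4=27 correct bits, 30−17=13 errors.
Subtract the second batch: 27−18=9 correct bits and 13−9=4 errors.

9 correct bits and 4 errors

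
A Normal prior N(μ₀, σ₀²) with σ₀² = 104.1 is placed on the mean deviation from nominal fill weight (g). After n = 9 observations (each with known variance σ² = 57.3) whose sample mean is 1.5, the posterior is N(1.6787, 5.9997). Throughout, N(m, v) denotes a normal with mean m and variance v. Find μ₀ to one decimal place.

μ₀ = 4.6

The posterior mean is a precision-weighted average: μ_n = (τ₀μ₀ + τ_data·x̄)/(τ₀+τ_data), with τ₀=1/σ₀² and τ_data=n/σ².
Here τ₀ = 1/104.1 = 0.009606 and τ_data = 9/57.3 = 0.157068, so τ_n = 0.166674.
Rearranging for μ₀: μ₀ = (μ_n·τ_n − τ_data·x̄)/τ₀ = (1.6787·0.166674 − 0.157068·1.5) / 0.009606 = 0.044194/0.009606 ≈ 4.6.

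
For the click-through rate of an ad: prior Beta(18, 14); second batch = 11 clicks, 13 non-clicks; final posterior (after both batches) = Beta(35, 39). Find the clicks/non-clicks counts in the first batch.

6 clicks and 12 non-clicks

Sequential conjugate updates are equivalent to a single update on the pooled data, so total successes = posterior α − prior α and total failures = posterior β − prior β.
Total across both batches: 35−18=17 clicks, 39−14=25 non-clicks.
Subtract the second batch: 17−11=6 clicks and 25−13=12 non-clicks.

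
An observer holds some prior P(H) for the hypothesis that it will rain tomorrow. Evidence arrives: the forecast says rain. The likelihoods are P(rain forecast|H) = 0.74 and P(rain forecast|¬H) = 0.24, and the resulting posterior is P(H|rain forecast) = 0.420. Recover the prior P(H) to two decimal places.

Bayes' rule in odds form gives O(H|E) = O(H)·[P(E|H)/P(E|¬H)], hence O(H) = O(H|E)/LR.
Posterior odds = 0.420/(1−0.420) = 0.7241. LR = 0.74/0.24 = 3.0833.
Prior odds = 0.7241/3.0833 = 0.2348, so P(H) = 0.2348/(1+0.2348) ≈ 0.19.

P(H) = 0.19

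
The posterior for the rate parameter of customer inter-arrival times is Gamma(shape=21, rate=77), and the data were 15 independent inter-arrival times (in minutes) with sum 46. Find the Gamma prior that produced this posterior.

For an exponential likelihood with a Gamma(α, β) prior on the rate, n observations with total T give posterior Gamma(α+n, β+T).
So α = 21 − 15 = 6 and β = 77 − 46 = 31.

Gamma(shape=6, rate=31)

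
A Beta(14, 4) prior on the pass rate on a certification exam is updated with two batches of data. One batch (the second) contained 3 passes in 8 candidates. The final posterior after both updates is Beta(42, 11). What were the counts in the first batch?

Because Beta–binomial updating is additive in the counts, the combined data contributed (α_post−α_prior, β_post−β_prior) successes and failures.
Total across both batches: 42−14=28 passes, 11−4=7 failures.
Subtract the second batch: 28−3=25 passes and 7−5=2 failures.

25 passes and 2 failures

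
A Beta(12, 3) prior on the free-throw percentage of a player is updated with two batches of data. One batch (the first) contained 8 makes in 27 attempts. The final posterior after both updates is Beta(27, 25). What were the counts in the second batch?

Sequential conjugate updates are equivalent to a single update on the pooled data, so total successes = posterior α − prior α and total failures = posterior β − prior β.
Total across both batches: 27−12=15 makes, 25−3=22 misses.
Subtract the first batch: 15−8=7 makes and 22−19=3 misses.

7 makes and 3 misses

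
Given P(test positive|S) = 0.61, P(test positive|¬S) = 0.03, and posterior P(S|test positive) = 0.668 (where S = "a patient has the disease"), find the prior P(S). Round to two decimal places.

P(S) = 0.09

In odds form, posterior odds = prior odds × likelihood ratio, so prior odds = posterior odds ÷ LR.
Posterior odds = 0.668/(1−0.668) = 2.0120. LR = 0.61/0.03 = 20.3333.
Prior odds = 2.0120/20.3333 = 0.0990, so P(S) = 0.0990/(1+0.0990) ≈ 0.09.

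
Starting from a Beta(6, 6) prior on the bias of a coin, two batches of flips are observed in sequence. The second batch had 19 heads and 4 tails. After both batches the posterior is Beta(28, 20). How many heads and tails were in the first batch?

3 heads and 10 tails

Because Beta–binomial updating is additive in the counts, the combined data contributed (α_post−α_prior, β_post−β_prior) successes and failures.
Total across both batches: 28−6=22 heads, 20−6=14 tails.
Subtract the second batch: 22−19=3 heads and 14−4=10 tails.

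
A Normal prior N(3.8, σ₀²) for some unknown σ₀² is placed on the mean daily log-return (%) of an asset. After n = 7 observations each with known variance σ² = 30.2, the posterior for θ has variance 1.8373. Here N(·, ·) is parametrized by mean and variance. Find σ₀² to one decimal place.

σ₀² = 3.2

For the Normal–Normal model with known σ², precisions add: τ_n = τ₀ + n/σ².
So 1/σ₀² = 1/1.8373 − 7/30.2 = 0.544277 − 0.231788 = 0.312489.
Hence σ₀² = 1/0.312489 ≈ 3.2.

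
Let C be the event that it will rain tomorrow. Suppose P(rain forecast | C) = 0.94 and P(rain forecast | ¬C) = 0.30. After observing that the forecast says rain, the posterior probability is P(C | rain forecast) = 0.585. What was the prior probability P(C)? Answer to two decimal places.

P(C) = 0.31

Bayes' rule in odds form gives O(C|E) = O(C)·[P(E|C)/P(E|¬C)], hence O(C) = O(C|E)/LR.
Posterior odds = 0.585/(1−0.585) = 1.4096. LR = 0.94/0.30 = 3.1333.
Prior odds = 1.4096/3.1333 = 0.4499, so P(C) = 0.4499/(1+0.4499) ≈ 0.31.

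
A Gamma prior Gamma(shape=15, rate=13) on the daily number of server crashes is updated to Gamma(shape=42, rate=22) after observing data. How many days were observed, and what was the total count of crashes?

n = 9 days with total 27 crashes

Gamma–Poisson conjugacy: posterior shape = α + Σxᵢ, posterior rate = β + n.
Matching: Σxᵢ = 42 − 15 = 27 and n = 22 − 13 = 9.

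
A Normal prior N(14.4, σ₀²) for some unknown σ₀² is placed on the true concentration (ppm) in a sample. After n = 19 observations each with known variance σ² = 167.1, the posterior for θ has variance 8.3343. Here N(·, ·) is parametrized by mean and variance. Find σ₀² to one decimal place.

σ₀² = 159.2

Posterior precision equals prior precision plus data precision: 1/σ_n² = 1/σ₀² + n/σ².
So 1/σ₀² = 1/8.3343 − 19/167.1 = 0.119986 − 0.113704 = 0.006282.
Hence σ₀² = 1/0.006282 ≈ 159.2.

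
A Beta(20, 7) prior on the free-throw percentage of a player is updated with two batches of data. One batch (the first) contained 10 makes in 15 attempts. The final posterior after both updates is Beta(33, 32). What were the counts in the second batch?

Because Beta–binomial updating is additive in the counts, the combined data contributed (α_post−α_prior, β_post−β_prior) successes and failures.
Total across both batches: 33−20=13 makes, 32−7=25 misses.
Subtract the first batch: 13−10=3 makes and 25−5=20 misses.

3 makes and 20 misses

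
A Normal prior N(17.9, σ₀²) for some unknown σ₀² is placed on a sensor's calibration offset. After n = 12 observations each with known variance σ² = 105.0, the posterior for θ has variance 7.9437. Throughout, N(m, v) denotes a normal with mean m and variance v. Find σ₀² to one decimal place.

Posterior precision equals prior precision plus data precision: 1/σ_n² = 1/σ₀² + n/σ².
So 1/σ₀² = 1/7.9437 − 12/105.0 = 0.125886 − 0.114286 = 0.011600.
Hence σ₀² = 1/0.011600 ≈ 86.2.

σ₀² = 86.2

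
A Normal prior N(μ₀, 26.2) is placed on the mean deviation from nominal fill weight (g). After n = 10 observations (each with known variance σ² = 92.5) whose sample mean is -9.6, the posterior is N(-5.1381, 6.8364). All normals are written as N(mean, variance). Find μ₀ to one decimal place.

With known observation variance, the Normal–Normal posterior has precision τ_n = τ₀ + n/σ² and mean μ_n = (τ₀μ₀ + (n/σ²)x̄)/τ_n.
Here τ₀ = 1/26.2 = 0.038168 and τ_data = 10/92.5 = 0.108108, so τ_n = 0.146276.
Rearranging for μ₀: μ₀ = (μ_n·τ_n − τ_data·x̄)/τ₀ = (-5.1381·0.146276 − 0.108108·-9.6) / 0.038168 = 0.286256/0.038168 ≈ 7.5.

μ₀ = 7.5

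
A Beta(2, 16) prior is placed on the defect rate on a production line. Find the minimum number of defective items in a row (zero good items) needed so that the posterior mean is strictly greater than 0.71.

k = 38

After k defective items and 0 good items the posterior is Beta(2+k, 16), with mean (2+k)/(2+16+k).
Set (2+k)/(18+k) > 0.71 and solve: k > (0.71·18 − 2)/(1 − 0.71) = 37.172.
The smallest integer exceeding 37.172 is 38.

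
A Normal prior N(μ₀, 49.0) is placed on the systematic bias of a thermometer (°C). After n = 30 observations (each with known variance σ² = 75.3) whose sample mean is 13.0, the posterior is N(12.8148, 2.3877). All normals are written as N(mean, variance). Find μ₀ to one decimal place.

μ₀ = 9.2

With known observation variance, the Normal–Normal posterior has precision τ_n = τ₀ + n/σ² and mean μ_n = (τ₀μ₀ + (n/σ²)x̄)/τ_n.
Here τ₀ = 1/49.0 = 0.020408 and τ_data = 30/75.3 = 0.398406, so τ_n = 0.418814.
Rearranging for μ₀: μ₀ = (μ_n·τ_n − τ_data·x̄)/τ₀ = (12.8148·0.418814 − 0.398406·13.0) / 0.020408 = 0.187740/0.020408 ≈ 9.2.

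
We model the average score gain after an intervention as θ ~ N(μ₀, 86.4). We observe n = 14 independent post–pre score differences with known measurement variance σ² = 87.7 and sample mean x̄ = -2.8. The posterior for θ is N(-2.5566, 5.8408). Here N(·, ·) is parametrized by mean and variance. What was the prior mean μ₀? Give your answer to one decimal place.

μ₀ = 0.8

With known observation variance, the Normal–Normal posterior has precision τ_n = τ₀ + n/σ² and mean μ_n = (τ₀μ₀ + (n/σ²)x̄)/τ_n.
Here τ₀ = 1/86.4 = 0.011574 and τ_data = 14/87.7 = 0.159635, so τ_n = 0.171209.
Rearranging for μ₀: μ₀ = (μ_n·τ_n − τ_data·x̄)/τ₀ = (-2.5566·0.171209 − 0.159635·-2.8) / 0.011574 = 0.009265/0.011574 ≈ 0.8.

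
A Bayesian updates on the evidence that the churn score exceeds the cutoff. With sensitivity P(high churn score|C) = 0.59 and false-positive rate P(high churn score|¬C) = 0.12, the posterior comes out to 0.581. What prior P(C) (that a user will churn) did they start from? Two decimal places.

In odds form, posterior odds = prior odds × likelihood ratio, so prior odds = posterior odds ÷ LR.
Posterior odds = 0.581/(1−0.581) = 1.3866. LR = 0.59/0.12 = 4.9167.
Prior odds = 1.3866/4.9167 = 0.2820, so P(C) = 0.2820/(1+0.2820) ≈ 0.22.

P(C) = 0.22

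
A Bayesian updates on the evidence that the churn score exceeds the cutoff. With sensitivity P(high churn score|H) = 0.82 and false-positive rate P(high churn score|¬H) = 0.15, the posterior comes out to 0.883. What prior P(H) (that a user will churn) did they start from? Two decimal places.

Bayes' rule in odds form gives O(H|E) = O(H)·[P(E|H)/P(E|¬H)], hence O(H) = O(H|E)/LR.
Posterior odds = 0.883/(1−0.883) = 7.5470. LR = 0.82/0.15 = 5.4667.
Prior odds = 7.5470/5.4667 = 1.3805, so P(H) = 1.3805/(1+1.3805) ≈ 0.58.

P(H) = 0.58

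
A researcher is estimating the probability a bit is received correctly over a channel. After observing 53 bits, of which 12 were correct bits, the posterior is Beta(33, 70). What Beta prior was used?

Beta is conjugate to the binomial likelihood: posterior = Beta(α+s, β+f).
Subtract the data counts: 33−12=21, 70−41=29.

Beta(21, 29)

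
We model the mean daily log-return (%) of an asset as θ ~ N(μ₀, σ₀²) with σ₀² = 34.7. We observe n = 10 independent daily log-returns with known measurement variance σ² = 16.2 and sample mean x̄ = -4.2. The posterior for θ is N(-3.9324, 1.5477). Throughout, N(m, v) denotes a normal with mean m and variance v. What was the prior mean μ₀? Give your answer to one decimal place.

The posterior mean is a precision-weighted average: μ_n = (τ₀μ₀ + τ_data·x̄)/(τ₀+τ_data), with τ₀=1/σ₀² and τ_data=n/σ².
Here τ₀ = 1/34.7 = 0.028818 and τ_data = 10/16.2 = 0.617284, so τ_n = 0.646102.
Rearranging for μ₀: μ₀ = (μ_n·τ_n − τ_data·x̄)/τ₀ = (-3.9324·0.646102 − 0.617284·-4.2) / 0.028818 = 0.051861/0.028818 ≈ 1.8.

μ₀ = 1.8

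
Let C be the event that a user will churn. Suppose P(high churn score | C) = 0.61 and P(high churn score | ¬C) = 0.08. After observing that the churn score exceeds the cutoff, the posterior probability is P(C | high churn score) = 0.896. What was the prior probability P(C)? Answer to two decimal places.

P(C) = 0.53

Bayes' rule in odds form gives O(C|E) = O(C)·[P(E|C)/P(E|¬C)], hence O(C) = O(C|E)/LR.
Posterior odds = 0.896/(1−0.896) = 8.6154. LR = 0.61/0.08 = 7.6250.
Prior odds = 8.6154/7.6250 = 1.1299, so P(C) = 1.1299/(1+1.1299) ≈ 0.53.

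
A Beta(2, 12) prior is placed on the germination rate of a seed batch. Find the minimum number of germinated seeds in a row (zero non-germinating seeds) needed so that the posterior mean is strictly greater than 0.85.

k = 67

After k germinated seeds and 0 non-germinating seeds the posterior is Beta(2+k, 12), with mean (2+k)/(2+12+k).
Set (2+k)/(14+k) > 0.85 and solve: k > (0.85·14 − 2)/(1 − 0.85) = 66.000.
The smallest integer exceeding 66.000 is 67.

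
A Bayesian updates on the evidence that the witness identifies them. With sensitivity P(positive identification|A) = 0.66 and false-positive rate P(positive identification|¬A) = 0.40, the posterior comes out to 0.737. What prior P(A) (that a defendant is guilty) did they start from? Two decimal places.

Bayes' rule in odds form gives O(A|E) = O(A)·[P(E|A)/P(E|¬A)], hence O(A) = O(A|E)/LR.
Posterior odds = 0.737/(1−0.737) = 2.8023. LR = 0.66/0.40 = 1.6500.
Prior odds = 2.8023/1.6500 = 1.6984, so P(A) = 1.6984/(1+1.6984) ≈ 0.63.

P(A) = 0.63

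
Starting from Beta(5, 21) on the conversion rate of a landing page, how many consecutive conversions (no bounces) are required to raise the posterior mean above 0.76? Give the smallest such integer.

k = 62

After k conversions and 0 bounces the posterior is Beta(5+k, 21), with mean (5+k)/(5+21+k).
Set (5+k)/(26+k) > 0.76 and solve: k > (0.76·26 − 5)/(1 − 0.76) = 61.500.
The smallest integer exceeding 61.500 is 62, and checking k=62: (67)/(88) = 0.7614 > 0.76.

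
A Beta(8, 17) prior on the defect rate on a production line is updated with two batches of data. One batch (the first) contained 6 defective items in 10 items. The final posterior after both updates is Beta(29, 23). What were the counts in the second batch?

Sequential conjugate updates are equivalent to a single update on the pooled data, so total successes = posterior α − prior α and total failures = posterior β − prior β.
Total across both batches: 29−8=21 defective items, 23−17=6 good items.
Subtract the first batch: 21−6=15 defective items and 6−4=2 good items.

15 defective items and 2 good items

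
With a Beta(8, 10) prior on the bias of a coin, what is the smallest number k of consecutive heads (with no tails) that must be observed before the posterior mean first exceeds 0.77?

After k heads and 0 tails the posterior is Beta(8+k, 10), with mean (8+k)/(8+10+k).
Set (8+k)/(18+k) > 0.77 and solve: k > (0.77·18 − 8)/(1 − 0.77) = 25.478.
The smallest integer exceeding 25.478 is 26.

k = 26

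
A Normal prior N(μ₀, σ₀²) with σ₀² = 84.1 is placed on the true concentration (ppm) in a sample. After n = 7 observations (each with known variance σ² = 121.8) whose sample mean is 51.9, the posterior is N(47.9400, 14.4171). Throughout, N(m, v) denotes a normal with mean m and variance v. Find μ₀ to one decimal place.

μ₀ = 28.8

With known observation variance, the Normal–Normal posterior has precision τ_n = τ₀ + n/σ² and mean μ_n = (τ₀μ₀ + (n/σ²)x̄)/τ_n.
Here τ₀ = 1/84.1 = 0.011891 and τ_data = 7/121.8 = 0.057471, so τ_n = 0.069362.
Rearranging for μ₀: μ₀ = (μ_n·τ_n − τ_data·x̄)/τ₀ = (47.9400·0.069362 − 0.057471·51.9) / 0.011891 = 0.342469/0.011891 ≈ 28.8.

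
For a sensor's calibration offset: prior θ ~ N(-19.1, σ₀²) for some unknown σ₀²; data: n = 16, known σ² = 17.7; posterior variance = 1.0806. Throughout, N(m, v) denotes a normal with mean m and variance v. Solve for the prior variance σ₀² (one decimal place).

For the Normal–Normal model with known σ², precisions add: τ_n = τ₀ + n/σ².
So 1/σ₀² = 1/1.0806 − 16/17.7 = 0.925412 − 0.903955 = 0.021457.
Hence σ₀² = 1/0.021457 ≈ 46.6.

σ₀² = 46.6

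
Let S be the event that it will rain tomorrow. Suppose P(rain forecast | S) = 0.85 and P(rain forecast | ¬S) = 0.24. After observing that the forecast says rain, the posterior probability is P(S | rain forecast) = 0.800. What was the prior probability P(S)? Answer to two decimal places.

Bayes' rule in odds form gives O(S|E) = O(S)·[P(E|S)/P(E|¬S)], hence O(S) = O(S|E)/LR.
Posterior odds = 0.800/(1−0.800) = 4.0000. LR = 0.85/0.24 = 3.5417.
Prior odds = 4.0000/3.5417 = 1.1294, so P(S) = 1.1294/(1+1.1294) ≈ 0.53.

P(S) = 0.53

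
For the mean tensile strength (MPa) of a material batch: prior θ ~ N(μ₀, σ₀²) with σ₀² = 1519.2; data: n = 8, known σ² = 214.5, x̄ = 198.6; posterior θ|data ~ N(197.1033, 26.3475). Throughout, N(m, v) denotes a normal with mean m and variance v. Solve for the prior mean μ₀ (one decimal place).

μ₀ = 112.3

The posterior mean is a precision-weighted average: μ_n = (τ₀μ₀ + τ_data·x̄)/(τ₀+τ_data), with τ₀=1/σ₀² and τ_data=n/σ².
Here τ₀ = 1/1519.2 = 0.000658 and τ_data = 8/214.5 = 0.037296, so τ_n = 0.037954.
Rearranging for μ₀: μ₀ = (μ_n·τ_n − τ_data·x̄)/τ₀ = (197.1033·0.037954 − 0.037296·198.6) / 0.000658 = 0.073873/0.000658 ≈ 112.3.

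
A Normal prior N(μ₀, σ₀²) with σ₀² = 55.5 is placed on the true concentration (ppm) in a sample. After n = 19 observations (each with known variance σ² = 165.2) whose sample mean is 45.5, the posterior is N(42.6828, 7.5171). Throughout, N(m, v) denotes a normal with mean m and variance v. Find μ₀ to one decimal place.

The posterior mean is a precision-weighted average: μ_n = (τ₀μ₀ + τ_data·x̄)/(τ₀+τ_data), with τ₀=1/σ₀² and τ_data=n/σ².
Here τ₀ = 1/55.5 = 0.018018 and τ_data = 19/165.2 = 0.115012, so τ_n = 0.133030.
Rearranging for μ₀: μ₀ = (μ_n·τ_n − τ_data·x̄)/τ₀ = (42.6828·0.133030 − 0.115012·45.5) / 0.018018 = 0.445047/0.018018 ≈ 24.7.

μ₀ = 24.7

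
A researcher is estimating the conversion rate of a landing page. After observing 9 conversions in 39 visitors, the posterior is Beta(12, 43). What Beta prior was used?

Beta(3, 13)

Beta is conjugate to the binomial likelihood: posterior = Beta(α+s, β+f).
So α = 12 − 9 = 3 and β = 43 − 30 = 13.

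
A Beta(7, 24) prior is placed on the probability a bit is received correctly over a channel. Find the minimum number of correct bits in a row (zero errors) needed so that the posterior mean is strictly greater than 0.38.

k = 8

After k correct bits and 0 errors the posterior is Beta(7+k, 24), with mean (7+k)/(7+24+k).
Set (7+k)/(31+k) > 0.38 and solve: k > (0.38·31 − 7)/(1 − 0.38) = 7.710.
The smallest integer exceeding 7.710 is 8.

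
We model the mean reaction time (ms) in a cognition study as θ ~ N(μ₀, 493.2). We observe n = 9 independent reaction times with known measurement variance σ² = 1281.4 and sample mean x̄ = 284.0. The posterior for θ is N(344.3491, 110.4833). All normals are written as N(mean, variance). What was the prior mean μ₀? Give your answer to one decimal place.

μ₀ = 553.4

The posterior mean is a precision-weighted average: μ_n = (τ₀μ₀ + τ_data·x̄)/(τ₀+τ_data), with τ₀=1/σ₀² and τ_data=n/σ².
Here τ₀ = 1/493.2 = 0.002028 and τ_data = 9/1281.4 = 0.007024, so τ_n = 0.009052.
Rearranging for μ₀: μ₀ = (μ_n·τ_n − τ_data·x̄)/τ₀ = (344.3491·0.009052 − 0.007024·284.0) / 0.002028 = 1.122232/0.002028 ≈ 553.4.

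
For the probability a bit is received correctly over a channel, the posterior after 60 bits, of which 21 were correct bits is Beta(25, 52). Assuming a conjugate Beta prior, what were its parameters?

Beta is conjugate to the binomial likelihood: posterior = Beta(a+s, b+f).
So a = 25 − 21 = 4 and b = 52 − 39 = 13.

Beta(4, 13)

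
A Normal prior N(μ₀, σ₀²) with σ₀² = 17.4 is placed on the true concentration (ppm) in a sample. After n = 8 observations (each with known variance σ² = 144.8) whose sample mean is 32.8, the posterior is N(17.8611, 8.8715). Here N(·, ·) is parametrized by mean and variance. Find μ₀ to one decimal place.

With known observation variance, the Normal–Normal posterior has precision τ_n = τ₀ + n/σ² and mean μ_n = (τ₀μ₀ + (n/σ²)x̄)/τ_n.
Here τ₀ = 1/17.4 = 0.057471 and τ_data = 8/144.8 = 0.055249, so τ_n = 0.112720.
Rearranging for μ₀: μ₀ = (μ_n·τ_n − τ_data·x̄)/τ₀ = (17.8611·0.112720 − 0.055249·32.8) / 0.057471 = 0.201136/0.057471 ≈ 3.5.

μ₀ = 3.5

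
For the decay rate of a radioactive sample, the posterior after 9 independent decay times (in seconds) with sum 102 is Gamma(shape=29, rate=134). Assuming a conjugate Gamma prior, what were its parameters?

For an exponential likelihood with a Gamma(α, β) prior on the rate, n observations with total T give posterior Gamma(α+n, β+T).
So α = 29 − 9 = 20 and β = 134 − 102 = 32.

Gamma(shape=20, rate=32)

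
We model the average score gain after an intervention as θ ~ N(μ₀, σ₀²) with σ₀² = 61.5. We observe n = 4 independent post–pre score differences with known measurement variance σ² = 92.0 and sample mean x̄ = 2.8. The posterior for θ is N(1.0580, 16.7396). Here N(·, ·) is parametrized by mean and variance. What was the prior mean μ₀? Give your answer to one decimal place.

The posterior mean is a precision-weighted average: μ_n = (τ₀μ₀ + τ_data·x̄)/(τ₀+τ_data), with τ₀=1/σ₀² and τ_data=n/σ².
Here τ₀ = 1/61.5 = 0.016260 and τ_data = 4/92.0 = 0.043478, so τ_n = 0.059738.
Rearranging for μ₀: μ₀ = (μ_n·τ_n − τ_data·x̄)/τ₀ = (1.0580·0.059738 − 0.043478·2.8) / 0.016260 = -0.058536/0.016260 ≈ -3.6.

μ₀ = -3.6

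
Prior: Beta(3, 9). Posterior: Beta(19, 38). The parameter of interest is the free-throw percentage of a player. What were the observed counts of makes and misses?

Beta is conjugate to the binomial likelihood: posterior = Beta(α+s, β+f).
So s = 19 − 3 = 16 and f = 38 − 9 = 29.

16 makes and 29 misses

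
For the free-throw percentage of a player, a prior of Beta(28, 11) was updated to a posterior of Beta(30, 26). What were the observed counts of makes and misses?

2 makes and 15 misses

Beta is conjugate to the binomial likelihood: posterior = Beta(α+s, β+f).
So s = 30 − 28 = 2 and f = 26 − 11 = 15.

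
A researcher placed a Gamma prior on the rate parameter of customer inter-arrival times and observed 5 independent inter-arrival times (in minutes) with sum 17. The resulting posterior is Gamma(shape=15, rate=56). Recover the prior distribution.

For an exponential likelihood with a Gamma(α, β) prior on the rate, n observations with total T give posterior Gamma(α+n, β+T).
So α = 15 − 5 = 10 and β = 56 − 17 = 39.

Gamma(shape=10, rate=39)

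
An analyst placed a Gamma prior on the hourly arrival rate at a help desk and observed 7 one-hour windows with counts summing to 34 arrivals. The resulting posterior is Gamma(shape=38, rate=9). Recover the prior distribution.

Gamma(shape=4, rate=2)

A Gamma(α, β) prior (rate parametrization) on a Poisson rate with n observations summing to S gives posterior Gamma(α+S, β+n).
So α = 38 − 34 = 4 and β = 9 − 7 = 2.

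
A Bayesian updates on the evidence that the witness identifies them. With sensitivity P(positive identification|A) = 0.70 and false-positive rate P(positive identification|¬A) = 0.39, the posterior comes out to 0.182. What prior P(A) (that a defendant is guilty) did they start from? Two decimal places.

Bayes' rule in odds form gives O(A|E) = O(A)·[P(E|A)/P(E|¬A)], hence O(A) = O(A|E)/LR.
Posterior odds = 0.182/(1−0.182) = 0.2225. LR = 0.70/0.39 = 1.7949.
Prior odds = 0.2225/1.7949 = 0.1240, so P(A) = 0.1240/(1+0.1240) ≈ 0.11.

P(A) = 0.11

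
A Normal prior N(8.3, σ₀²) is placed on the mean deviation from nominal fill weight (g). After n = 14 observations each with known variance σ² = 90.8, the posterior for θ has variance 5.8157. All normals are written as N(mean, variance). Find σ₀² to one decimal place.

σ₀² = 56.3

Posterior precision equals prior precision plus data precision: 1/σ_n² = 1/σ₀² + n/σ².
So 1/σ₀² = 1/5.8157 − 14/90.8 = 0.171948 − 0.154185 = 0.017763.
Hence σ₀² = 1/0.017763 ≈ 56.3.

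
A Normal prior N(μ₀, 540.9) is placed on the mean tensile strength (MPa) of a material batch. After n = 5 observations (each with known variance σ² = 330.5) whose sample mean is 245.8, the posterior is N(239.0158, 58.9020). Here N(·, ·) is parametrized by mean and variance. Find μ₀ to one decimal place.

μ₀ = 183.5

The posterior mean is a precision-weighted average: μ_n = (τ₀μ₀ + τ_data·x̄)/(τ₀+τ_data), with τ₀=1/σ₀² and τ_data=n/σ².
Here τ₀ = 1/540.9 = 0.001849 and τ_data = 5/330.5 = 0.015129, so τ_n = 0.016978.
Rearranging for μ₀: μ₀ = (μ_n·τ_n − τ_data·x̄)/τ₀ = (239.0158·0.016978 − 0.015129·245.8) / 0.001849 = 0.339302/0.001849 ≈ 183.5.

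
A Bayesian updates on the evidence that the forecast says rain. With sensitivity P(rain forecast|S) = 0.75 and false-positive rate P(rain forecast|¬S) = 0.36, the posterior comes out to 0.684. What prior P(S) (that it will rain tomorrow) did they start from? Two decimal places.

P(S) = 0.51

In odds form, posterior odds = prior odds × likelihood ratio, so prior odds = posterior odds ÷ LR.
Posterior odds = 0.684/(1−0.684) = 2.1646. LR = 0.75/0.36 = 2.0833.
Prior odds = 2.1646/2.0833 = 1.0390, so P(S) = 1.0390/(1+1.0390) ≈ 0.51.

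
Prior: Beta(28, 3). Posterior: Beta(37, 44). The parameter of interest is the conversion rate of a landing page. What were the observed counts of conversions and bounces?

9 conversions and 41 bounces

Beta is conjugate to the binomial likelihood: posterior = Beta(a+s, b+f).
So s = 37 − 28 = 9 and f = 44 − 3 = 41.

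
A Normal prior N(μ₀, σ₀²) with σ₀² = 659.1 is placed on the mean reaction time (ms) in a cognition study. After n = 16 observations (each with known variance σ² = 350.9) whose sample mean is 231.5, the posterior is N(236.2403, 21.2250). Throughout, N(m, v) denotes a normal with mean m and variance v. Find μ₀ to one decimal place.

μ₀ = 378.7

The posterior mean is a precision-weighted average: μ_n = (τ₀μ₀ + τ_data·x̄)/(τ₀+τ_data), with τ₀=1/σ₀² and τ_data=n/σ².
Here τ₀ = 1/659.1 = 0.001517 and τ_data = 16/350.9 = 0.045597, so τ_n = 0.047114.
Rearranging for μ₀: μ₀ = (μ_n·τ_n − τ_data·x̄)/τ₀ = (236.2403·0.047114 − 0.045597·231.5) / 0.001517 = 0.574520/0.001517 ≈ 378.7.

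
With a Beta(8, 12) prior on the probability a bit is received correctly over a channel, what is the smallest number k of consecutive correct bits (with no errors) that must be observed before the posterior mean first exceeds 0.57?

After k correct bits and 0 errors the posterior is Beta(8+k, 12), with mean (8+k)/(8+12+k).
Set (8+k)/(20+k) > 0.57 and solve: k > (0.57·20 − 8)/(1 − 0.57) = 7.907.
The smallest integer exceeding 7.907 is 8, and checking k=8: (16)/(28) = 0.5714 > 0.57.

k = 8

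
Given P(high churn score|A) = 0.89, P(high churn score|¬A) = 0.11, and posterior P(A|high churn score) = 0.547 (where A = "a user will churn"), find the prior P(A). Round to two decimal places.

Bayes' rule in odds form gives O(A|E) = O(A)·[P(E|A)/P(E|¬A)], hence O(A) = O(A|E)/LR.
Posterior odds = 0.547/(1−0.547) = 1.2075. LR = 0.89/0.11 = 8.0909.
Prior odds = 1.2075/8.0909 = 0.1492, so P(A) = 0.1492/(1+0.1492) ≈ 0.13.

P(A) = 0.13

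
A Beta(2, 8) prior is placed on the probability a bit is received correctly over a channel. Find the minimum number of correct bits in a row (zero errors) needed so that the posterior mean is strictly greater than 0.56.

After k correct bits and 0 errors the posterior is Beta(2+k, 8), with mean (2+k)/(2+8+k).
Set (2+k)/(10+k) > 0.56 and solve: k > (0.56·10 − 2)/(1 − 0.56) = 8.182.
The smallest integer exceeding 8.182 is 9.

k = 9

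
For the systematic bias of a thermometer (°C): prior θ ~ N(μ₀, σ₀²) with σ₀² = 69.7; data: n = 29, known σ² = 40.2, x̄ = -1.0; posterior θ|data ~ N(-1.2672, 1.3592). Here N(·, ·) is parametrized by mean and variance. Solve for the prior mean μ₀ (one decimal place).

With known observation variance, the Normal–Normal posterior has precision τ_n = τ₀ + n/σ² and mean μ_n = (τ₀μ₀ + (n/σ²)x̄)/τ_n.
Here τ₀ = 1/69.7 = 0.014347 and τ_data = 29/40.2 = 0.721393, so τ_n = 0.735740.
Rearranging for μ₀: μ₀ = (μ_n·τ_n − τ_data·x̄)/τ₀ = (-1.2672·0.735740 − 0.721393·-1.0) / 0.014347 = -0.210937/0.014347 ≈ -14.7.

μ₀ = -14.7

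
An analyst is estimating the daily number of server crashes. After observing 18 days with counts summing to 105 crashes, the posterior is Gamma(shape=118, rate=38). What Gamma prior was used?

Gamma–Poisson conjugacy: posterior shape = α + Σxᵢ, posterior rate = β + n.
So α = 118 − 105 = 13 and β = 38 − 18 = 20.

Gamma(shape=13, rate=20)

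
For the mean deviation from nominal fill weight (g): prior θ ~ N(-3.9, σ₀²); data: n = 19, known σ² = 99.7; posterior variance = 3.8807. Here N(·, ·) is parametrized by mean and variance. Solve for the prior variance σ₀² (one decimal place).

σ₀² = 14.9

For the Normal–Normal model with known σ², precisions add: τ_n = τ₀ + n/σ².
So 1/σ₀² = 1/3.8807 − 19/99.7 = 0.257685 − 0.190572 = 0.067113.
Hence σ₀² = 1/0.067113 ≈ 14.9.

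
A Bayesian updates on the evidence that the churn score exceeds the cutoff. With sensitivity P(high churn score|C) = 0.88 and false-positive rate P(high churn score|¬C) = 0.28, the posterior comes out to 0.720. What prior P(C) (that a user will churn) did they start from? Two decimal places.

In odds form, posterior odds = prior odds × likelihood ratio, so prior odds = posterior odds ÷ LR.
Posterior odds = 0.720/(1−0.720) = 2.5714. LR = 0.88/0.28 = 3.1429.
Prior odds = 2.5714/3.1429 = 0.8182, so P(C) = 0.8182/(1+0.8182) ≈ 0.45.

P(C) = 0.45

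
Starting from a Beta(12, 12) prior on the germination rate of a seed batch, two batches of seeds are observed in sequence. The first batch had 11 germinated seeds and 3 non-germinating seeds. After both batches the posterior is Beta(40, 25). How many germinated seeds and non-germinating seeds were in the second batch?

Because Beta–binomial updating is additive in the counts, the combined data contributed (α_post−α_prior, β_post−β_prior) successes and failures.
Total across both batches: 40−12=28 germinated seeds, 25−12=13 non-germinating seeds.
Subtract the first batch: 28−11=17 germinated seeds and 13−3=10 non-germinating seeds.

17 germinated seeds and 10 non-germinating seeds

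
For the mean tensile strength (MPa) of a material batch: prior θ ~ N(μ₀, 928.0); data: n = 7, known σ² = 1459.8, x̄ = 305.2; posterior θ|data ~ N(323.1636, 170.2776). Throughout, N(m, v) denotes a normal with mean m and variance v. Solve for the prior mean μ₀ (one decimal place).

μ₀ = 403.1

With known observation variance, the Normal–Normal posterior has precision τ_n = τ₀ + n/σ² and mean μ_n = (τ₀μ₀ + (n/σ²)x̄)/τ_n.
Here τ₀ = 1/928.0 = 0.001078 and τ_data = 7/1459.8 = 0.004795, so τ_n = 0.005873.
Rearranging for μ₀: μ₀ = (μ_n·τ_n − τ_data·x̄)/τ₀ = (323.1636·0.005873 − 0.004795·305.2) / 0.001078 = 0.434506/0.001078 ≈ 403.1.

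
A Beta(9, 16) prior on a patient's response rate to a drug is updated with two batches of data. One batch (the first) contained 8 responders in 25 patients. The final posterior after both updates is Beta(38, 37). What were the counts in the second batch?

Because Beta–binomial updating is additive in the counts, the combined data contributed (α_post−α_prior, β_post−β_prior) successes and failures.
Total across both batches: 38−9=29 responders, 37−16=21 non-responders.
Subtract the first batch: 29−8=21 responders and 21−17=4 non-responders.

21 responders and 4 non-responders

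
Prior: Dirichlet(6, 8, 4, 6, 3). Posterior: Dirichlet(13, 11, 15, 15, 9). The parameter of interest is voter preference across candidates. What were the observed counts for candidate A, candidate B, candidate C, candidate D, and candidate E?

For a Dirichlet(α) prior with multinomial counts c, the posterior is Dirichlet(α + c) componentwise.
Counts are posterior − prior componentwise: 13−6=7, 11−8=3, 15−4=11, 15−6=9, 9−3=6.

counts (7, 3, 11, 9, 6)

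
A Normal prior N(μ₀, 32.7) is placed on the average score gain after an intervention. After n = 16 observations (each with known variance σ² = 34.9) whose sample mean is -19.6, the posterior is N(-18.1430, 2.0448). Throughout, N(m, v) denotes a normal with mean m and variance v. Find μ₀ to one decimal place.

The posterior mean is a precision-weighted average: μ_n = (τ₀μ₀ + τ_data·x̄)/(τ₀+τ_data), with τ₀=1/σ₀² and τ_data=n/σ².
Here τ₀ = 1/32.7 = 0.030581 and τ_data = 16/34.9 = 0.458453, so τ_n = 0.489034.
Rearranging for μ₀: μ₀ = (μ_n·τ_n − τ_data·x̄)/τ₀ = (-18.1430·0.489034 − 0.458453·-19.6) / 0.030581 = 0.113135/0.030581 ≈ 3.7.

μ₀ = 3.7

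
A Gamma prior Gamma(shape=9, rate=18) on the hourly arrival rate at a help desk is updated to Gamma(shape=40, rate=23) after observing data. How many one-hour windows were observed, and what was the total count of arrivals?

n = 5 one-hour windows with total 31 arrivals

A Gamma(α, β) prior (rate parametrization) on a Poisson rate with n observations summing to S gives posterior Gamma(α+S, β+n).
Matching: Σxᵢ = 40 − 9 = 31 and n = 23 − 18 = 5.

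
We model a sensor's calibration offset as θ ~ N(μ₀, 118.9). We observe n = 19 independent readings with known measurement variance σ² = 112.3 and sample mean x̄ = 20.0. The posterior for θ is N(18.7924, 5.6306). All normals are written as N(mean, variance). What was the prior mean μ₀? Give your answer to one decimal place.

μ₀ = -5.5

The posterior mean is a precision-weighted average: μ_n = (τ₀μ₀ + τ_data·x̄)/(τ₀+τ_data), with τ₀=1/σ₀² and τ_data=n/σ².
Here τ₀ = 1/118.9 = 0.008410 and τ_data = 19/112.3 = 0.169190, so τ_n = 0.177600.
Rearranging for μ₀: μ₀ = (μ_n·τ_n − τ_data·x̄)/τ₀ = (18.7924·0.177600 − 0.169190·20.0) / 0.008410 = -0.046270/0.008410 ≈ -5.5.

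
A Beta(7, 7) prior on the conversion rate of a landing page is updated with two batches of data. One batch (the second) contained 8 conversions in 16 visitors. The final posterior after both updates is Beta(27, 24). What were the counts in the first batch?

Sequential conjugate updates are equivalent to a single update on the pooled data, so total successes = posterior α − prior α and total failures = posterior β − prior β.
Total across both batches: 27−7=20 conversions, 24−7=17 bounces.
Subtract the second batch: 20−8=12 conversions and 17−8=9 bounces.

12 conversions and 9 bounces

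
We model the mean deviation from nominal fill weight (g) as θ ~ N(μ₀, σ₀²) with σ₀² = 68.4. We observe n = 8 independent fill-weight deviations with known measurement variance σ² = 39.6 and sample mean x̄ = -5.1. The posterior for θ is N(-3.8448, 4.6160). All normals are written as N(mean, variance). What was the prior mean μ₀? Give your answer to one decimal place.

The posterior mean is a precision-weighted average: μ_n = (τ₀μ₀ + τ_data·x̄)/(τ₀+τ_data), with τ₀=1/σ₀² and τ_data=n/σ².
Here τ₀ = 1/68.4 = 0.014620 and τ_data = 8/39.6 = 0.202020, so τ_n = 0.216640.
Rearranging for μ₀: μ₀ = (μ_n·τ_n − τ_data·x̄)/τ₀ = (-3.8448·0.216640 − 0.202020·-5.1) / 0.014620 = 0.197365/0.014620 ≈ 13.5.

μ₀ = 13.5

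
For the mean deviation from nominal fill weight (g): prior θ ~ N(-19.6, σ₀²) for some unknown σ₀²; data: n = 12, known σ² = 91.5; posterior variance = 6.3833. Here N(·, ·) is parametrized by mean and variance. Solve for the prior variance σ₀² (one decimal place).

σ₀² = 39.2

For the Normal–Normal model with known σ², precisions add: τ_n = τ₀ + n/σ².
So 1/σ₀² = 1/6.3833 − 12/91.5 = 0.156659 − 0.131148 = 0.025511.
Hence σ₀² = 1/0.025511 ≈ 39.2.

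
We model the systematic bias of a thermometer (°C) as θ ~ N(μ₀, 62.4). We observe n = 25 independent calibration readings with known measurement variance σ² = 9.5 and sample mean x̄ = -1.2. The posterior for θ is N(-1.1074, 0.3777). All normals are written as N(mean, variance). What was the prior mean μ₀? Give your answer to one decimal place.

The posterior mean is a precision-weighted average: μ_n = (τ₀μ₀ + τ_data·x̄)/(τ₀+τ_data), with τ₀=1/σ₀² and τ_data=n/σ².
Here τ₀ = 1/62.4 = 0.016026 and τ_data = 25/9.5 = 2.631579, so τ_n = 2.647605.
Rearranging for μ₀: μ₀ = (μ_n·τ_n − τ_data·x̄)/τ₀ = (-1.1074·2.647605 − 2.631579·-1.2) / 0.016026 = 0.225937/0.016026 ≈ 14.1.

μ₀ = 14.1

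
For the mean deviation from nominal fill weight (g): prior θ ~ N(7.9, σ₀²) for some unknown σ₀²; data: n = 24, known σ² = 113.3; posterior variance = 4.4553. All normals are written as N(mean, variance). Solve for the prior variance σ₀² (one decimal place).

σ₀² = 79.2

For the Normal–Normal model with known σ², precisions add: τ_n = τ₀ + n/σ².
So 1/σ₀² = 1/4.4553 − 24/113.3 = 0.224452 − 0.211827 = 0.012625.
Hence σ₀² = 1/0.012625 ≈ 79.2.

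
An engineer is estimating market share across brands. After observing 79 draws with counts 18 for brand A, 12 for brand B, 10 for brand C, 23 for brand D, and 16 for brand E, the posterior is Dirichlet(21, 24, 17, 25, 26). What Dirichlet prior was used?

For a Dirichlet(α) prior with multinomial counts c, the posterior is Dirichlet(α + c) componentwise.
Subtract each count from the matching posterior parameter: 21−18=3, 24−12=12, 17−10=7, 25−23=2, 26−16=10.

Dirichlet(3, 12, 7, 2, 10)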